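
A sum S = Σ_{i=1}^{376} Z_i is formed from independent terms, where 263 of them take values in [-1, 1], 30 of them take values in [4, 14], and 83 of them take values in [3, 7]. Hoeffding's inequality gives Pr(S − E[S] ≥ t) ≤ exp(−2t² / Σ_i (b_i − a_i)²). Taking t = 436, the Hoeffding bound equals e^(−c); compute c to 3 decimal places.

70.668

Σ(b_i − a_i)² = 263·2² + 30·10² + 83·4² = 5380.
c = 2t² / 5380 = 2·436² / 5380 = 70.6677.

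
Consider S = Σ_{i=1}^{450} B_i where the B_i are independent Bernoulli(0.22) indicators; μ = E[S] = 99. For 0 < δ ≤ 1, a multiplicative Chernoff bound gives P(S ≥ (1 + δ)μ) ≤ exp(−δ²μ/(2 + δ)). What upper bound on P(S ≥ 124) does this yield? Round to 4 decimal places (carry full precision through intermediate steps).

0.0606

Write 124 = (1 + δ)μ, so δ = 124/99 − 1 = 0.2525253…
Then the exponent is δ²μ/(2 + δ) = (124 − μ)² / (μ·(2 + δ)) = 2.802691.
Bound = exp(−2.802691) = 0.06065.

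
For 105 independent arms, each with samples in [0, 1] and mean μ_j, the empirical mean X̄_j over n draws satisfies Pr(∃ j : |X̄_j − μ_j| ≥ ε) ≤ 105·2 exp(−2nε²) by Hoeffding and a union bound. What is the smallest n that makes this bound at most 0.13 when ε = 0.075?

Need 2·105·exp(−2nε²) ≤ 0.13, i.e. exp(−2nε²) ≤ 0.13/210.
So 2nε² ≥ ln(210/0.13) = 7.387328.
Hence n ≥ 7.387328/(2·0.075²) = 656.651.
The smallest integer n is 657.

657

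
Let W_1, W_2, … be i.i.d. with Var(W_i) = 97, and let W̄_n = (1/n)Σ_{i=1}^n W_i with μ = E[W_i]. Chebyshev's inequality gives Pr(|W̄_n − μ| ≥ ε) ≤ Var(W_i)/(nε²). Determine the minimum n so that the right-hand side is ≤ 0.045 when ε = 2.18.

Require 97/(n·2.18²) ≤ 0.045, i.e. n ≥ 97/(0.045·2.18²) = 453.572.
The smallest integer n is 454.

454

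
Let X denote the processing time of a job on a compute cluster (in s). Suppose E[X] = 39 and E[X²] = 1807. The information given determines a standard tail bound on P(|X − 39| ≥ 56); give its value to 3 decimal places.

0.091

The first two moments determine the variance, so Chebyshev's inequality is the sharpest standard bound available.
Var(X) = E[X²] − (E[X])² = 1807 − 1521 = 286.
Chebyshev's inequality: P(|X − μ| ≥ t) ≤ Var(X)/t² = 286/3136 = 0.0912.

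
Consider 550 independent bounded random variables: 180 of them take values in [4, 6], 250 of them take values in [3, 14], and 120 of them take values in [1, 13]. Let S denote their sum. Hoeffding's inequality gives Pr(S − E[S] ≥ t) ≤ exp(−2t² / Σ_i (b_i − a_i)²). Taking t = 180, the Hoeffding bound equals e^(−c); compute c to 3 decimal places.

Σ(b_i − a_i)² = 180·2² + 250·11² + 120·12² = 48250.
c = 2t² / 48250 = 2·180² / 48250 = 1.3430.

1.343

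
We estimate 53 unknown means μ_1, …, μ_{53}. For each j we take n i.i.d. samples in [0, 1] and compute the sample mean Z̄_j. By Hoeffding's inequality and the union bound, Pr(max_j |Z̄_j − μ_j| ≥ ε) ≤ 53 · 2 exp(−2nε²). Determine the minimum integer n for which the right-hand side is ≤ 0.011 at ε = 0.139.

238

Need 2·53·exp(−2nε²) ≤ 0.011, i.e. exp(−2nε²) ≤ 0.011/106.
So 2nε² ≥ ln(106/0.011) = 9.173299.
Hence n ≥ 9.173299/(2·0.139²) = 237.392.
The smallest integer n is 238.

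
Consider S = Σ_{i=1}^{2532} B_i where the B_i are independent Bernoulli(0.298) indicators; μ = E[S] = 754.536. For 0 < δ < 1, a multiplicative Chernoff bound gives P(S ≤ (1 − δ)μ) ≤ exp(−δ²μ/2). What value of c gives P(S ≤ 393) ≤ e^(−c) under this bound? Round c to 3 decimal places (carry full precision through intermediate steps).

Write 393 = (1 − δ)μ, so δ = 1 − 393/754.536 = 0.4791501…
Then the exponent is δ²μ/2 = (μ − 393)²/(2μ) = 86.615005.

86.615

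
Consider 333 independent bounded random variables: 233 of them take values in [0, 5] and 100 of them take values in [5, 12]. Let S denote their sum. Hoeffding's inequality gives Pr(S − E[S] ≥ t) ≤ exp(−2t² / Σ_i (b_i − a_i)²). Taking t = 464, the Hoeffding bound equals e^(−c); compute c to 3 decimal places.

40.148

Σ(b_i − a_i)² = 233·5² + 100·7² = 10725.
c = 2t² / 10725 = 2·464² / 10725 = 40.1484.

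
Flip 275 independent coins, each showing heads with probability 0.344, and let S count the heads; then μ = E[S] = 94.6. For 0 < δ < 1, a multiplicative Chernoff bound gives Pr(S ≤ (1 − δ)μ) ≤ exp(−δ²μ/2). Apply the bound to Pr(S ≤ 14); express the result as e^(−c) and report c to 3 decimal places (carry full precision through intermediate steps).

34.336

Write 14 = (1 − δ)μ, so δ = 1 − 14/94.6 = 0.8520085…
Then the exponent is δ²μ/2 = (μ − 14)²/(2μ) = 34.335941.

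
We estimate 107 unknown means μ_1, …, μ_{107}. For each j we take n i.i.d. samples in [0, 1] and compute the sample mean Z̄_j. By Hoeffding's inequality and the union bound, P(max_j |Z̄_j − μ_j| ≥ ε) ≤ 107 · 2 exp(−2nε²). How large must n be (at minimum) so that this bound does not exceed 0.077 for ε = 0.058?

Need 2·107·exp(−2nε²) ≤ 0.077, i.e. exp(−2nε²) ≤ 0.077/214.
So 2nε² ≥ ln(214/0.077) = 7.929926.
Hence n ≥ 7.929926/(2·0.058²) = 1178.645.
The smallest integer n is 1179.

1179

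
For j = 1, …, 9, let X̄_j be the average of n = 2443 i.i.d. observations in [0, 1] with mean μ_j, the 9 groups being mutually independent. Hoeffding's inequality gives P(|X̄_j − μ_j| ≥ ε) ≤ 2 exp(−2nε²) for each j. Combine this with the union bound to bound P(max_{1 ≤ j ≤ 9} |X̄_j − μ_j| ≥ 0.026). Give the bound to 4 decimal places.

Per-experiment Hoeffding bound: 2·exp(−2·2443·0.026²) = 2·exp(−3.30294) = 0.07355.
Union bound over 9 events: 9·0.07355 = 0.66195.

0.6620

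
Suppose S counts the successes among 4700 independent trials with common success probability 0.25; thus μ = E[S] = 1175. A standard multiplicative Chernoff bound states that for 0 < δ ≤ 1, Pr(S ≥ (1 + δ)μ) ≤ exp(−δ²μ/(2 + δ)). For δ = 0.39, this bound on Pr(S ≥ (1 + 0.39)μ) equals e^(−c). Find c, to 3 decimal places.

c = δ²μ/(2 + δ) = 0.39²·1175/(2 + 0.39) = 74.7772.

74.777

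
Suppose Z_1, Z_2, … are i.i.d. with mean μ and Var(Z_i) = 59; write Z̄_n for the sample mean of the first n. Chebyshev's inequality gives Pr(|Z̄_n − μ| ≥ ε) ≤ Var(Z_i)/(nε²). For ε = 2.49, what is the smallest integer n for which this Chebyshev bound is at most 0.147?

65

Require 59/(n·2.49²) ≤ 0.147, i.e. n ≥ 59/(0.147·2.49²) = 64.735.
The smallest integer n is 65.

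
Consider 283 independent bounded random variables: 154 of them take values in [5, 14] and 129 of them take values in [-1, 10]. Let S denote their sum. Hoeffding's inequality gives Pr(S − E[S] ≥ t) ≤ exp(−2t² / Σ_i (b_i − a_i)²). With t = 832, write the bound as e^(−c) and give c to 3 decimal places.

49.298

Σ(b_i − a_i)² = 154·9² + 129·11² = 28083.
c = 2t² / 28083 = 2·832² / 28083 = 49.2984.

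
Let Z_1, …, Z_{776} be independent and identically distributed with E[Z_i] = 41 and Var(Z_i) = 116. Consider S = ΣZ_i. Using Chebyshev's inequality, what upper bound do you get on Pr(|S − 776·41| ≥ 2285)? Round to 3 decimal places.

0.017

Var(S) = n·Var(Z_i) = 776·116 = 90016.
Chebyshev: Pr(|S − 776·41| ≥ 2285) ≤ Var(S)/2285² = 90016/5221225 = 0.0172.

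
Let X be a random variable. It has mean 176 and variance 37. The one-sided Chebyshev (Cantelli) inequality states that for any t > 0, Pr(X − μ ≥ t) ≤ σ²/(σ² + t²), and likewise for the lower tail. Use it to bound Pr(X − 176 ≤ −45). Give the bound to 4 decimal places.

Here σ² = 37 and t = 45, so σ² + t² = 2062.
Cantelli's bound: 37/2062 = 0.0179.

0.0179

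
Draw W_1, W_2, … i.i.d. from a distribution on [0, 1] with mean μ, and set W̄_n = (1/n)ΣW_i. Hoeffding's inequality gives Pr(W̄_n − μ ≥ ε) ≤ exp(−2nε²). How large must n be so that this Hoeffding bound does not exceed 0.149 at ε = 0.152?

Require exp(−2nε²) ≤ 0.149, i.e. 2nε² ≥ ln(1/0.149) = 1.903809.
So n ≥ 1.903809 / (2·0.152²) = 41.201.
The smallest integer n is 42.

42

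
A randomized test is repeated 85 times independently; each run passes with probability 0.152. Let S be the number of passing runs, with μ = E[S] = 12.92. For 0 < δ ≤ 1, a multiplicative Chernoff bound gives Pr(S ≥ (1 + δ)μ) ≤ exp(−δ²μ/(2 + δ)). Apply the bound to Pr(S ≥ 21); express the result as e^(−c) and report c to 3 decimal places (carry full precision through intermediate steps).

1.925

Write 21 = (1 + δ)μ, so δ = 21/12.92 − 1 = 0.625387…
Then the exponent is δ²μ/(2 + δ) = (21 − μ)² / (μ·(2 + δ)) = 1.924717.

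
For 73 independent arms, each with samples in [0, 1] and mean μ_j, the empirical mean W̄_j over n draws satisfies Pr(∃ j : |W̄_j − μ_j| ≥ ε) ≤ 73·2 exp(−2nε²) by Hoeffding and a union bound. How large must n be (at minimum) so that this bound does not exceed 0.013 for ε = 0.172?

158

Need 2·73·exp(−2nε²) ≤ 0.013, i.e. exp(−2nε²) ≤ 0.013/146.
So 2nε² ≥ ln(146/0.013) = 9.326413.
Hence n ≥ 9.326413/(2·0.172²) = 157.626.
The smallest integer n is 158.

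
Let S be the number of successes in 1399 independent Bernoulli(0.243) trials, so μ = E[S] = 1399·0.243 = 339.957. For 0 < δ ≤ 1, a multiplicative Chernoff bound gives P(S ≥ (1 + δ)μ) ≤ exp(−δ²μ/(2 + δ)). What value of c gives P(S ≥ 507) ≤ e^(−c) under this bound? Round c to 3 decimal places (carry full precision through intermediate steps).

Write 507 = (1 + δ)μ, so δ = 507/339.957 − 1 = 0.4913651…
Then the exponent is δ²μ/(2 + δ) = (507 − μ)² / (μ·(2 + δ)) = 32.945432.

32.945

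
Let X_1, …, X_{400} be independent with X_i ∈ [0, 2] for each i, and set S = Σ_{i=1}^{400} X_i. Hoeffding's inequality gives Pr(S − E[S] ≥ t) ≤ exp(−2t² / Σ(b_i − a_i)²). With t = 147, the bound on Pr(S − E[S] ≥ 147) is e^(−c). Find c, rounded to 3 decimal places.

27.011

Σ(b_i − a_i)² = 400·(2)² = 1600.
c = 2t²/1600 = 2·147²/1600 = 27.0113.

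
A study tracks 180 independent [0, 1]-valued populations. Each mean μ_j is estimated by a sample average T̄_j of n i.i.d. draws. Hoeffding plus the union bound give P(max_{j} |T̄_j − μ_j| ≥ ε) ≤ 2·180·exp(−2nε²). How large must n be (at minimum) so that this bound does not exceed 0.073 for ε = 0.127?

Need 2·180·exp(−2nε²) ≤ 0.073, i.e. exp(−2nε²) ≤ 0.073/360.
So 2nε² ≥ ln(360/0.073) = 8.503400.
Hence n ≥ 8.503400/(2·0.127²) = 263.606.
The smallest integer n is 264.

264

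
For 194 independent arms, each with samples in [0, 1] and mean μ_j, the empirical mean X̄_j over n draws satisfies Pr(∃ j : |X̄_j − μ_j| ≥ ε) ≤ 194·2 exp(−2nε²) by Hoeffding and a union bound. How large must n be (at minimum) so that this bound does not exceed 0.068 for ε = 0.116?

Need 2·194·exp(−2nε²) ≤ 0.068, i.e. exp(−2nε²) ≤ 0.068/388.
So 2nε² ≥ ln(388/0.068) = 8.649253.
Hence n ≥ 8.649253/(2·0.116²) = 321.390.
The smallest integer n is 322.

322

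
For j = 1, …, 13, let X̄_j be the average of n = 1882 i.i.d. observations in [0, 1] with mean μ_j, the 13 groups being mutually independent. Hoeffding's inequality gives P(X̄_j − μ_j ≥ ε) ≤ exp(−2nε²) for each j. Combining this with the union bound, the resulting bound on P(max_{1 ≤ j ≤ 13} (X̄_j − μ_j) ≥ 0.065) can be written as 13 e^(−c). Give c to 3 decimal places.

Union bound over the 13 events: P(max_{1 ≤ j ≤ 13} (X̄_j − μ_j) ≥ 0.065) ≤ 13·exp(−2nε²) = 13 exp(−2·1882·0.065²).
So c = 2·1882·0.065² = 15.9029.

15.903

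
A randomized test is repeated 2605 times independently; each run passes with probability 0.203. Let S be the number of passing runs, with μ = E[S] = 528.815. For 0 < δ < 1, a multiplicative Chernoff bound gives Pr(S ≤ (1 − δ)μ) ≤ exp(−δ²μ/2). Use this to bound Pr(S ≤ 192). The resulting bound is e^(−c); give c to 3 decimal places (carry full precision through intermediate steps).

107.263

Write 192 = (1 − δ)μ, so δ = 1 − 192/528.815 = 0.6369241…
Then the exponent is δ²μ/2 = (μ − 192)²/(2μ) = 107.262790.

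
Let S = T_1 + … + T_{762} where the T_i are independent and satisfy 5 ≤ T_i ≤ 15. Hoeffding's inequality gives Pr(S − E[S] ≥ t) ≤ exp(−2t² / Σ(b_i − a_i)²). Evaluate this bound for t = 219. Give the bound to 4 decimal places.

0.2840

Σ(b_i − a_i)² = 762·(10)² = 76200.
Exponent = 2·219²/76200 = 1.2588.
Bound = exp(−1.2588) = 0.28399.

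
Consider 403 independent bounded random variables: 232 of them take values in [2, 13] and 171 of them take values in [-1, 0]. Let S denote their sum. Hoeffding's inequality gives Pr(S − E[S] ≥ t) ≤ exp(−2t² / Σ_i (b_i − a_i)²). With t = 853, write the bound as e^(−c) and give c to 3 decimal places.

51.525

Σ(b_i − a_i)² = 232·11² + 171·1² = 28243.
c = 2t² / 28243 = 2·853² / 28243 = 51.5249.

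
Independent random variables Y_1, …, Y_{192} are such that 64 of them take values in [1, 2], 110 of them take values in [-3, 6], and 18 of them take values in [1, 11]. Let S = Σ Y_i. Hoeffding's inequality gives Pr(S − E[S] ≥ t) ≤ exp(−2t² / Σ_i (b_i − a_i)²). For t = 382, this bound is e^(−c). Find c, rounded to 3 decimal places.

Σ(b_i − a_i)² = 64·1² + 110·9² + 18·10² = 10774.
c = 2t² / 10774 = 2·382² / 10774 = 27.0882.

27.088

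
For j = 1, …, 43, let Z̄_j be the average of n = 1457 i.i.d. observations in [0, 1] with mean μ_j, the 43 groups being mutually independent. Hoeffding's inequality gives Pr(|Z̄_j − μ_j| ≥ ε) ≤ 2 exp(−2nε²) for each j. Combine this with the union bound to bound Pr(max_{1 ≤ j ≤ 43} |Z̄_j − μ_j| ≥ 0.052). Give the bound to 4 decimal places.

0.0325

Per-experiment Hoeffding bound: 2·exp(−2·1457·0.052²) = 2·exp(−7.87946) = 0.00075688.
Union bound over 43 events: 43·0.00075688 = 0.03255.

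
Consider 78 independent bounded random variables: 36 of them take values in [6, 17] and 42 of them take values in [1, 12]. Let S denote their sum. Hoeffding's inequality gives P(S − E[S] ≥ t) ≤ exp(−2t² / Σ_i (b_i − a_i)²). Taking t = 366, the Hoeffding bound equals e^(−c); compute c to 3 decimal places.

28.387

Σ(b_i − a_i)² = 36·11² + 42·11² = 9438.
c = 2t² / 9438 = 2·366² / 9438 = 28.3865.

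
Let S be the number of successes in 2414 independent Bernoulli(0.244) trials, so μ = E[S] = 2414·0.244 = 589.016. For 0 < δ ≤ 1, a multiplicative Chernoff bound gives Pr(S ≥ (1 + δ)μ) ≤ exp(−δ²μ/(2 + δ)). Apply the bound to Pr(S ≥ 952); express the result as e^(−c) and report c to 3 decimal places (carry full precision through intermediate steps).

85.500

Write 952 = (1 + δ)μ, so δ = 952/589.016 − 1 = 0.6162549…
Then the exponent is δ²μ/(2 + δ) = (952 − μ)² / (μ·(2 + δ)) = 85.500335.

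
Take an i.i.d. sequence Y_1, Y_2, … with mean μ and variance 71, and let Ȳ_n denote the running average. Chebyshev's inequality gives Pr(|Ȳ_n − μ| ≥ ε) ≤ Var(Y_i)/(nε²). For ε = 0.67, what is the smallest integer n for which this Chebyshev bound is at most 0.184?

860

Require 71/(n·0.67²) ≤ 0.184, i.e. n ≥ 71/(0.184·0.67²) = 859.589.
The smallest integer n is 860.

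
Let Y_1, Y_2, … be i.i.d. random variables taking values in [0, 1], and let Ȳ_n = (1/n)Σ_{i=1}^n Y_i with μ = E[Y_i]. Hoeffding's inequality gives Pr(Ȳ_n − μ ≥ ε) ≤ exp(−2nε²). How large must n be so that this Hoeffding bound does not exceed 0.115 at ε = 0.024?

Require exp(−2nε²) ≤ 0.115, i.e. 2nε² ≥ ln(1/0.115) = 2.162823.
So n ≥ 2.162823 / (2·0.024²) = 1877.451.
The smallest integer n is 1878.

1878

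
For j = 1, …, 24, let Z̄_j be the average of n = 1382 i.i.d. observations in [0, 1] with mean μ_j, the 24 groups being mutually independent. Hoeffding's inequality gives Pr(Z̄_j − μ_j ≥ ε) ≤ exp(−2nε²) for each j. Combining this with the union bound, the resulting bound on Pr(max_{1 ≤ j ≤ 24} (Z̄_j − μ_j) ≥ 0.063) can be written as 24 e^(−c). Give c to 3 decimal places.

10.970

Union bound over the 24 events: Pr(max_{1 ≤ j ≤ 24} (Z̄_j − μ_j) ≥ 0.063) ≤ 24·exp(−2nε²) = 24 exp(−2·1382·0.063²).
So c = 2·1382·0.063² = 10.9703.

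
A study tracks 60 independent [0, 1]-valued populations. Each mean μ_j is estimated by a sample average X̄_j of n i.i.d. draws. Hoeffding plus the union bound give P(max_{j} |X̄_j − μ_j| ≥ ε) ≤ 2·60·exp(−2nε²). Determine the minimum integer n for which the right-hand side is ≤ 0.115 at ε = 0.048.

Need 2·60·exp(−2nε²) ≤ 0.115, i.e. exp(−2nε²) ≤ 0.115/120.
So 2nε² ≥ ln(120/0.115) = 6.950315.
Hence n ≥ 6.950315/(2·0.048²) = 1508.315.
The smallest integer n is 1509.

1509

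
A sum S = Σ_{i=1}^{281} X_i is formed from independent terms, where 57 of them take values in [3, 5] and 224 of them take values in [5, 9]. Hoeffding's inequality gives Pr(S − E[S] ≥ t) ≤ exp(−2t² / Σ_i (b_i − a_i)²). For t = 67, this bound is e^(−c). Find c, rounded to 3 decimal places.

2.355

Σ(b_i − a_i)² = 57·2² + 224·4² = 3812.
c = 2t² / 3812 = 2·67² / 3812 = 2.3552.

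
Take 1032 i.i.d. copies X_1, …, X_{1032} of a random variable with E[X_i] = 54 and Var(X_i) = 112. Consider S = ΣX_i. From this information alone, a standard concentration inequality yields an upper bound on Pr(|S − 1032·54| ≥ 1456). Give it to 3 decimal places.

With mean and variance of each term known, Chebyshev's inequality bounds the deviation of the sum (or sample mean).
Var(S) = n·Var(X_i) = 1032·112 = 115584.
Chebyshev: Pr(|S − 1032·54| ≥ 1456) ≤ Var(S)/1456² = 115584/2119936 = 0.0545.

0.055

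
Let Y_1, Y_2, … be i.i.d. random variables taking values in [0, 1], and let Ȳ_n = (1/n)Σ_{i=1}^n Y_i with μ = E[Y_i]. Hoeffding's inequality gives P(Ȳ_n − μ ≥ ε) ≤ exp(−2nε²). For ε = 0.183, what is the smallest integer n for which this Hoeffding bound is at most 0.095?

Require exp(−2nε²) ≤ 0.095, i.e. 2nε² ≥ ln(1/0.095) = 2.353878.
So n ≥ 2.353878 / (2·0.183²) = 35.144.
The smallest integer n is 36.

36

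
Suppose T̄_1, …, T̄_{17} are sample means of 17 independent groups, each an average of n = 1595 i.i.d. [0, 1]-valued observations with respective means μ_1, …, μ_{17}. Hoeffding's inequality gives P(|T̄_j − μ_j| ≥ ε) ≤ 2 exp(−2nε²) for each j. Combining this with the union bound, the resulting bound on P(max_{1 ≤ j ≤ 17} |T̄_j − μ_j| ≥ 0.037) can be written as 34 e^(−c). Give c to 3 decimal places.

4.367

Union bound over the 17 events: P(max_{1 ≤ j ≤ 17} |T̄_j − μ_j| ≥ 0.037) ≤ 17·2·exp(−2nε²) = 34 exp(−2·1595·0.037²).
So c = 2·1595·0.037² = 4.3671.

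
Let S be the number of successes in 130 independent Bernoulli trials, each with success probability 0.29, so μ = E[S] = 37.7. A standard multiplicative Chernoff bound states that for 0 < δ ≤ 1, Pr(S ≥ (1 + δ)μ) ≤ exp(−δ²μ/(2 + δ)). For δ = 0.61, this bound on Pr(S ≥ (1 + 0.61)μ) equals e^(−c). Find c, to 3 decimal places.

5.375

c = δ²μ/(2 + δ) = 0.61²·37.7/(2 + 0.61) = 5.3748.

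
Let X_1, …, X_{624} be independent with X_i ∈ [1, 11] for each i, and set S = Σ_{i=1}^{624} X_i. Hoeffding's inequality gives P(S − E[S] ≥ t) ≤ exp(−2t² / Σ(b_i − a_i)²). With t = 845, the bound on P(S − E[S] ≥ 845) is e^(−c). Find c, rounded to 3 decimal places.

Σ(b_i − a_i)² = 624·(10)² = 62400.
c = 2t²/62400 = 2·845²/62400 = 22.8854.

22.885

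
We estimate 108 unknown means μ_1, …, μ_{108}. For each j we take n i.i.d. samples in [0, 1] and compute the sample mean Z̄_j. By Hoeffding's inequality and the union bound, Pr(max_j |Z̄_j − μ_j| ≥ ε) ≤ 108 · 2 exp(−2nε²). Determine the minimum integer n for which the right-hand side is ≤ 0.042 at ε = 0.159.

Need 2·108·exp(−2nε²) ≤ 0.042, i.e. exp(−2nε²) ≤ 0.042/216.
So 2nε² ≥ ln(216/0.042) = 8.545364.
Hence n ≥ 8.545364/(2·0.159²) = 169.008.
The smallest integer n is 170.

170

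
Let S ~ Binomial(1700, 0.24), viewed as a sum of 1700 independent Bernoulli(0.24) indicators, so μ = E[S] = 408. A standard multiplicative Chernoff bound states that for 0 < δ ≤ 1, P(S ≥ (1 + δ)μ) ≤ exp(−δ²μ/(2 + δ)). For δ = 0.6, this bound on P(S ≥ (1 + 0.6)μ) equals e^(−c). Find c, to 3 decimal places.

c = δ²μ/(2 + δ) = 0.6²·408/(2 + 0.6) = 56.4923.

56.492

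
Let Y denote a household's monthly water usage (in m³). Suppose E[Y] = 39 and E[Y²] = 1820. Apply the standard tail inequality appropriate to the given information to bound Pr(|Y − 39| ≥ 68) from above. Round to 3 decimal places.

0.065

The first two moments determine the variance, so Chebyshev's inequality is the sharpest standard bound available.
Var(Y) = E[Y²] − (E[Y])² = 1820 − 1521 = 299.
Chebyshev's inequality: Pr(|Y − μ| ≥ t) ≤ Var(Y)/t² = 299/4624 = 0.0647.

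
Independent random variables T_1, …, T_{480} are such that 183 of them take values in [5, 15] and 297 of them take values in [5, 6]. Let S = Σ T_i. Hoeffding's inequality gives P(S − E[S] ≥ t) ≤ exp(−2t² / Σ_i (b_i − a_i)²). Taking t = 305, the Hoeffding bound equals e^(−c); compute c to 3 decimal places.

10.004

Σ(b_i − a_i)² = 183·10² + 297·1² = 18597.
c = 2t² / 18597 = 2·305² / 18597 = 10.0043.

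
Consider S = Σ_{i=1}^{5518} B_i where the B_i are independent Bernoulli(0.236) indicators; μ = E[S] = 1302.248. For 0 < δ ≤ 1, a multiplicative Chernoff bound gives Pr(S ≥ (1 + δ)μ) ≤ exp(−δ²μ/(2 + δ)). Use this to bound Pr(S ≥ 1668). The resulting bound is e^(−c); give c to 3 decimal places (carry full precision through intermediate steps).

Write 1668 = (1 + δ)μ, so δ = 1668/1302.248 − 1 = 0.280862…
Then the exponent is δ²μ/(2 + δ) = (1668 − μ)² / (μ·(2 + δ)) = 45.038167.

45.038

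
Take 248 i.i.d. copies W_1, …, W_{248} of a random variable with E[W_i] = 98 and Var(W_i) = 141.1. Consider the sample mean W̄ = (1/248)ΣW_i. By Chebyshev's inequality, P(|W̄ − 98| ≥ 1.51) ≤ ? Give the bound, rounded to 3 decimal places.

Var(W̄) = Var(W_i)/n = 141.1/248 = 0.56895.
Chebyshev: P(|W̄ − 98| ≥ 1.51) ≤ Var(W̄)/(1.51)² = 141.1/(248·1.51²) = 0.2495.

0.250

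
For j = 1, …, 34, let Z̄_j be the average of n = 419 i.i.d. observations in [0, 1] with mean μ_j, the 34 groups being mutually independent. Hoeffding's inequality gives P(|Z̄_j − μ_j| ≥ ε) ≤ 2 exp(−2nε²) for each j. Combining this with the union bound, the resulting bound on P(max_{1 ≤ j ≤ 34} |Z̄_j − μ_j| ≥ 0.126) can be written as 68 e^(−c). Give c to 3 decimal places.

13.304

Union bound over the 34 events: P(max_{1 ≤ j ≤ 34} |Z̄_j − μ_j| ≥ 0.126) ≤ 34·2·exp(−2nε²) = 68 exp(−2·419·0.126²).
So c = 2·419·0.126² = 13.3041.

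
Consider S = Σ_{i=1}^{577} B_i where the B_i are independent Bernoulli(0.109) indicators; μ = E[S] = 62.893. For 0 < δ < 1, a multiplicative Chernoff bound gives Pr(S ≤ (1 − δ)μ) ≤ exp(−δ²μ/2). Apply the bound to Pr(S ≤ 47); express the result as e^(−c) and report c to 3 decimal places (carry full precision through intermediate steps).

Write 47 = (1 − δ)μ, so δ = 1 − 47/62.893 = 0.252699…
Then the exponent is δ²μ/2 = (μ − 47)²/(2μ) = 2.008073.

2.008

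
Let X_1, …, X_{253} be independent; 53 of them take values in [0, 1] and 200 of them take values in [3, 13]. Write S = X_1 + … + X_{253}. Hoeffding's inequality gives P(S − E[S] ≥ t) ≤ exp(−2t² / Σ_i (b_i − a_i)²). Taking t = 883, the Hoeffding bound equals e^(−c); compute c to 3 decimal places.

Σ(b_i − a_i)² = 53·1² + 200·10² = 20053.
c = 2t² / 20053 = 2·883² / 20053 = 77.7628.

77.763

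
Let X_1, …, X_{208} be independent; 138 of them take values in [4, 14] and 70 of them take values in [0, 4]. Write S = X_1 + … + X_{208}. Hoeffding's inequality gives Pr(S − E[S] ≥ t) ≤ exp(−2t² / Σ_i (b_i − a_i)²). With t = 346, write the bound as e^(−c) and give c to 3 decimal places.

16.048

Σ(b_i − a_i)² = 138·10² + 70·4² = 14920.
c = 2t² / 14920 = 2·346² / 14920 = 16.0477.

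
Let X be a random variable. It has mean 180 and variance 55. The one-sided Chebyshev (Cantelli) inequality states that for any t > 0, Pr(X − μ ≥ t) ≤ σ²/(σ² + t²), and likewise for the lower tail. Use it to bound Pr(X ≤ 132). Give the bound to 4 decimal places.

0.0233

Here σ² = 55 and t = 48, so σ² + t² = 2359.
Cantelli's bound: 55/2359 = 0.0233.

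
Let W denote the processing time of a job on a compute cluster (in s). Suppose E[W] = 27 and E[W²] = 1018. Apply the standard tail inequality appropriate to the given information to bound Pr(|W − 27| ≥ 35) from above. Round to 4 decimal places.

0.2359

The first two moments determine the variance, so Chebyshev's inequality is the sharpest standard bound available.
Var(W) = E[W²] − (E[W])² = 1018 − 729 = 289.
Chebyshev's inequality: Pr(|W − μ| ≥ t) ≤ Var(W)/t² = 289/1225 = 0.2359.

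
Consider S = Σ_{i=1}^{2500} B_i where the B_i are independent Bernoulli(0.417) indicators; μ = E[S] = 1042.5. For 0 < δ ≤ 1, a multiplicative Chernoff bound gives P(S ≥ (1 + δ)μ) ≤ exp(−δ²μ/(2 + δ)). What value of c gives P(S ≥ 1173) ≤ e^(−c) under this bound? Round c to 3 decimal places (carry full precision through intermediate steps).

Write 1173 = (1 + δ)μ, so δ = 1173/1042.5 − 1 = 0.1251799…
Then the exponent is δ²μ/(2 + δ) = (1173 − μ)² / (μ·(2 + δ)) = 7.686865.

7.687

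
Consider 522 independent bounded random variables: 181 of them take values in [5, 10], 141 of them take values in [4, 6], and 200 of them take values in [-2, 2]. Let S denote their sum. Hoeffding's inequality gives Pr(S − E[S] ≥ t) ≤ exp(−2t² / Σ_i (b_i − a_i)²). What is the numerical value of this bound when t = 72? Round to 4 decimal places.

0.2863

Σ(b_i − a_i)² = 181·5² + 141·2² + 200·4² = 8289.
Exponent = 2·72² / 8289 = 1.25081.
Bound = exp(−1.25081) = 0.28627.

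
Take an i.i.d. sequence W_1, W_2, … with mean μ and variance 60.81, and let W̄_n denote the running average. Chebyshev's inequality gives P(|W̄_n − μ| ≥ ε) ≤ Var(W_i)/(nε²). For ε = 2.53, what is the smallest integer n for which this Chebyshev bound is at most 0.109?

Require 60.81/(n·2.53²) ≤ 0.109, i.e. n ≥ 60.81/(0.109·2.53²) = 87.158.
The smallest integer n is 88.

88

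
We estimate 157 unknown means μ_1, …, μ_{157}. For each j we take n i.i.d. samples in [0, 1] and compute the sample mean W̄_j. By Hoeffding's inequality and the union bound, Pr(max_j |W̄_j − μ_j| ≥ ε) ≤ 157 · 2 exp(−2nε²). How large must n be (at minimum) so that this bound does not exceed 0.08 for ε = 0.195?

Need 2·157·exp(−2nε²) ≤ 0.08, i.e. exp(−2nε²) ≤ 0.08/314.
So 2nε² ≥ ln(314/0.08) = 8.275122.
Hence n ≥ 8.275122/(2·0.195²) = 108.812.
The smallest integer n is 109.

109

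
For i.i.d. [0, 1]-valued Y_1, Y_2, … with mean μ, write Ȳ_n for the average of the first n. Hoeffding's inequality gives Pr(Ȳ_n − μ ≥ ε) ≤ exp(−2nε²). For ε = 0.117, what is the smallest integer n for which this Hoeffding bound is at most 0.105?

83

Require exp(−2nε²) ≤ 0.105, i.e. 2nε² ≥ ln(1/0.105) = 2.253795.
So n ≥ 2.253795 / (2·0.117²) = 82.321.
The smallest integer n is 83.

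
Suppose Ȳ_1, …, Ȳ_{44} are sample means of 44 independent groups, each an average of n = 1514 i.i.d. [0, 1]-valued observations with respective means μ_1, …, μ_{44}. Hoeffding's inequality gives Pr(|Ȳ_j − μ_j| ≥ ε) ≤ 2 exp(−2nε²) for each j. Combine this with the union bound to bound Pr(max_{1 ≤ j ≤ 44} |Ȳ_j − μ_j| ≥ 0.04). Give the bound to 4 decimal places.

0.6925

Per-experiment Hoeffding bound: 2·exp(−2·1514·0.04²) = 2·exp(−4.84480) = 0.015738.
Union bound over 44 events: 44·0.015738 = 0.69249.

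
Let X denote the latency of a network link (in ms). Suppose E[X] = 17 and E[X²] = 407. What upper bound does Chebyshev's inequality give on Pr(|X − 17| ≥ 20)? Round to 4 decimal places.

Var(X) = E[X²] − (E[X])² = 407 − 289 = 118.
Chebyshev's inequality: Pr(|X − μ| ≥ t) ≤ Var(X)/t² = 118/400 = 0.2950.

0.2950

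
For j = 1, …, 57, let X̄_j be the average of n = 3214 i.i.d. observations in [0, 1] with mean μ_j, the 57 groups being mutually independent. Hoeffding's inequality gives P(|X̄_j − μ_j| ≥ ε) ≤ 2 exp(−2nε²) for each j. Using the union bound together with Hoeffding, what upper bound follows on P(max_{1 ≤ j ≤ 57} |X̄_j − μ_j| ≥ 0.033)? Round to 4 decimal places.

Per-experiment Hoeffding bound: 2·exp(−2·3214·0.033²) = 2·exp(−7.00009) = 0.0018236.
Union bound over 57 events: 57·0.0018236 = 0.10394.

0.1039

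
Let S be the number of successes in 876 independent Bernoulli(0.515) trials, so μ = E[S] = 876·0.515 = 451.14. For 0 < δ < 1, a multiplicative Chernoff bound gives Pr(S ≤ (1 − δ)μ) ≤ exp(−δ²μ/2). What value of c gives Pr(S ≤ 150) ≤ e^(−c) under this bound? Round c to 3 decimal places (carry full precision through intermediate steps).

Write 150 = (1 − δ)μ, so δ = 1 − 150/451.14 = 0.667509…
Then the exponent is δ²μ/2 = (μ − 150)²/(2μ) = 100.506827.

100.507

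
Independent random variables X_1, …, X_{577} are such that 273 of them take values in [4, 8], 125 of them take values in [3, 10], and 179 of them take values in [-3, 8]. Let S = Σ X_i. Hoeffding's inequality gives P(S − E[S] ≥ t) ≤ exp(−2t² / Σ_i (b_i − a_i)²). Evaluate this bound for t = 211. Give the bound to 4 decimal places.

Σ(b_i − a_i)² = 273·4² + 125·7² + 179·11² = 32152.
Exponent = 2·211² / 32152 = 2.76941.
Bound = exp(−2.76941) = 0.06270.

0.0627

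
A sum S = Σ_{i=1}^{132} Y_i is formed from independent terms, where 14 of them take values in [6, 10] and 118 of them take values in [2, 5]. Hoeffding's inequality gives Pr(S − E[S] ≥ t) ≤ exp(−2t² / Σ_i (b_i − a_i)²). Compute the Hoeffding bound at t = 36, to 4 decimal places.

Σ(b_i − a_i)² = 14·4² + 118·3² = 1286.
Exponent = 2·36² / 1286 = 2.01555.
Bound = exp(−2.01555) = 0.13325.

0.1332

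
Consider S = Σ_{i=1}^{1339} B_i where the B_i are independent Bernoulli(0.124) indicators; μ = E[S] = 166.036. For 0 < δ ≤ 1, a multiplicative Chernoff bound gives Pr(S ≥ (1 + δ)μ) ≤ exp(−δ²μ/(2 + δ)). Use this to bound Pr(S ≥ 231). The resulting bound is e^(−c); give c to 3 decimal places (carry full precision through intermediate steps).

Write 231 = (1 + δ)μ, so δ = 231/166.036 − 1 = 0.3912645…
Then the exponent is δ²μ/(2 + δ) = (231 − μ)² / (μ·(2 + δ)) = 10.629568.

10.630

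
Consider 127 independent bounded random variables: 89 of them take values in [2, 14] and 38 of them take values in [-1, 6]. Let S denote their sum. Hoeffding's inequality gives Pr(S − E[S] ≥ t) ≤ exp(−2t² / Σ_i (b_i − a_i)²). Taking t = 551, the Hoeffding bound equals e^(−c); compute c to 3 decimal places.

Σ(b_i − a_i)² = 89·12² + 38·7² = 14678.
c = 2t² / 14678 = 2·551² / 14678 = 41.3682.

41.368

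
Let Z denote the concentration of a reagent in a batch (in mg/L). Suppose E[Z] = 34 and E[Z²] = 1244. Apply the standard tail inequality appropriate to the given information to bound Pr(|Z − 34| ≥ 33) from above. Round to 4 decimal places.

0.0808

The first two moments determine the variance, so Chebyshev's inequality is the sharpest standard bound available.
Var(Z) = E[Z²] − (E[Z])² = 1244 − 1156 = 88.
Chebyshev's inequality: Pr(|Z − μ| ≥ t) ≤ Var(Z)/t² = 88/1089 = 0.0808.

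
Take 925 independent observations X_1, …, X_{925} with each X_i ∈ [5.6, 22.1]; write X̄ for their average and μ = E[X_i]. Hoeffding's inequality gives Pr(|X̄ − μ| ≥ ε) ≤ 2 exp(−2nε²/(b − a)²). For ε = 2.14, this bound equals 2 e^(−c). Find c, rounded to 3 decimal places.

31.119

c = 2nε²/(b − a)² = 2·925·2.14² / 16.5² = 31.1194.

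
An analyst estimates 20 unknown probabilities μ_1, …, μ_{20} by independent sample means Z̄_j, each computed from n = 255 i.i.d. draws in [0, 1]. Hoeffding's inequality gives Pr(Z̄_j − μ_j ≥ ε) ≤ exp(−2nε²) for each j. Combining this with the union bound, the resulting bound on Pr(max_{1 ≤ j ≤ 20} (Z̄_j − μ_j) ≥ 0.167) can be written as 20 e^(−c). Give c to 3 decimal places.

Union bound over the 20 events: Pr(max_{1 ≤ j ≤ 20} (Z̄_j − μ_j) ≥ 0.167) ≤ 20·exp(−2nε²) = 20 exp(−2·255·0.167²).
So c = 2·255·0.167² = 14.2234.

14.223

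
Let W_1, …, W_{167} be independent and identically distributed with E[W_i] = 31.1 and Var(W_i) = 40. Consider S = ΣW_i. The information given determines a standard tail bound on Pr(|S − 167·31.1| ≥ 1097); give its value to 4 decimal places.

With mean and variance of each term known, Chebyshev's inequality bounds the deviation of the sum (or sample mean).
Var(S) = n·Var(W_i) = 167·40 = 6680.
Chebyshev: Pr(|S − 167·31.1| ≥ 1097) ≤ Var(S)/1097² = 6680/1203409 = 0.0056.

0.0056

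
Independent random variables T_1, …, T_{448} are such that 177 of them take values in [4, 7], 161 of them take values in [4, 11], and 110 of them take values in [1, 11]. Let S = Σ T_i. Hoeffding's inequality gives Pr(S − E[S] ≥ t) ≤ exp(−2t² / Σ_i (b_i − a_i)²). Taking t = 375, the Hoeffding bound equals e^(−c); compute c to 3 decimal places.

13.732

Σ(b_i − a_i)² = 177·3² + 161·7² + 110·10² = 20482.
c = 2t² / 20482 = 2·375² / 20482 = 13.7316.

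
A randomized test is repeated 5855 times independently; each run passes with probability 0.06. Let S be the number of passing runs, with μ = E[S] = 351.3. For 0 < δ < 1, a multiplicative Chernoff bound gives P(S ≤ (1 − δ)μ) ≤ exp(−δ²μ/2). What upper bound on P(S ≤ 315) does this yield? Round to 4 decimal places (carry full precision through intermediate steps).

0.1533

Write 315 = (1 − δ)μ, so δ = 1 − 315/351.3 = 0.1033305…
Then the exponent is δ²μ/2 = (μ − 315)²/(2μ) = 1.875448.
Bound = exp(−1.875448) = 0.15329.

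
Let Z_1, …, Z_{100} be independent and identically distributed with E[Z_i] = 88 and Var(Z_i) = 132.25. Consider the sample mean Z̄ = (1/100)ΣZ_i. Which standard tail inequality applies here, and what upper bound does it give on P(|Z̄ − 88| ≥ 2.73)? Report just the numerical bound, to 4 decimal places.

With mean and variance of each term known, Chebyshev's inequality bounds the deviation of the sum (or sample mean).
Var(Z̄) = Var(Z_i)/n = 132.25/100 = 1.3225.
Chebyshev: P(|Z̄ − 88| ≥ 2.73) ≤ Var(Z̄)/(2.73)² = 132.25/(100·2.73²) = 0.1774.

0.1774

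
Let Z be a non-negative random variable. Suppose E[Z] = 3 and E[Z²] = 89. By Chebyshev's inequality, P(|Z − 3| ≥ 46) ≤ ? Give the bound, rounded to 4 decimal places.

Var(Z) = E[Z²] − (E[Z])² = 89 − 9 = 80.
Chebyshev's inequality: P(|Z − μ| ≥ t) ≤ Var(Z)/t² = 80/2116 = 0.0378.

0.0378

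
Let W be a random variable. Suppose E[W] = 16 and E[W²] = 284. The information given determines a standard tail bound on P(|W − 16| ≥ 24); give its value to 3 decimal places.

The first two moments determine the variance, so Chebyshev's inequality is the sharpest standard bound available.
Var(W) = E[W²] − (E[W])² = 284 − 256 = 28.
Chebyshev's inequality: P(|W − μ| ≥ t) ≤ Var(W)/t² = 28/576 = 0.0486.

0.049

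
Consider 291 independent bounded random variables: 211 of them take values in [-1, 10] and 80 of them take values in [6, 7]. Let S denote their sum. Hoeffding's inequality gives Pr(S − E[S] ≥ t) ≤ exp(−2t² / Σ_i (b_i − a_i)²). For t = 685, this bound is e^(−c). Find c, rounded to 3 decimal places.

Σ(b_i − a_i)² = 211·11² + 80·1² = 25611.
c = 2t² / 25611 = 2·685² / 25611 = 36.6425.

36.642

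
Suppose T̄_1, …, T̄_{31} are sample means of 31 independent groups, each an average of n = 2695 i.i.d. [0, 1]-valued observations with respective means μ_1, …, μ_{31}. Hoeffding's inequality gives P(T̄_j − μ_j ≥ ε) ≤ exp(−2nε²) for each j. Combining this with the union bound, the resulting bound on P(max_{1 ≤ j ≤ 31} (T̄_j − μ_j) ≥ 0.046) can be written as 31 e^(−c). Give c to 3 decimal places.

Union bound over the 31 events: P(max_{1 ≤ j ≤ 31} (T̄_j − μ_j) ≥ 0.046) ≤ 31·exp(−2nε²) = 31 exp(−2·2695·0.046²).
So c = 2·2695·0.046² = 11.4052.

11.405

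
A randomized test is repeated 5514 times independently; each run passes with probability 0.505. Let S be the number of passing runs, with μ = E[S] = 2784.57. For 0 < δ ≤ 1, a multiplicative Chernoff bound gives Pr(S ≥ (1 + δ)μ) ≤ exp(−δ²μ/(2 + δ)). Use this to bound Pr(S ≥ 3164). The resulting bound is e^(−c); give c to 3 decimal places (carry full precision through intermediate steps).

Write 3164 = (1 + δ)μ, so δ = 3164/2784.57 − 1 = 0.1362616…
Then the exponent is δ²μ/(2 + δ) = (3164 − μ)² / (μ·(2 + δ)) = 24.201972.

24.202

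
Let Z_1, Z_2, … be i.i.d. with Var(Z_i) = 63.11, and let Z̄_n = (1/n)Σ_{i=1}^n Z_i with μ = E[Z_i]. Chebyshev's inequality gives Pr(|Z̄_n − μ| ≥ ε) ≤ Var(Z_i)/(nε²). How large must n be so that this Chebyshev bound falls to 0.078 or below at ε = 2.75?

Require 63.11/(n·2.75²) ≤ 0.078, i.e. n ≥ 63.11/(0.078·2.75²) = 106.989.
The smallest integer n is 107.

107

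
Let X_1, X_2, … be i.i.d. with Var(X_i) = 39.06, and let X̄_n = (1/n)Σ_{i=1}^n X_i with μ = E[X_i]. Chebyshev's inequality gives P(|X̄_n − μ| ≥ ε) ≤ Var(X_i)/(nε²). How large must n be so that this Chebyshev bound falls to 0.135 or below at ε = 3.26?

28

Require 39.06/(n·3.26²) ≤ 0.135, i.e. n ≥ 39.06/(0.135·3.26²) = 27.225.
The smallest integer n is 28.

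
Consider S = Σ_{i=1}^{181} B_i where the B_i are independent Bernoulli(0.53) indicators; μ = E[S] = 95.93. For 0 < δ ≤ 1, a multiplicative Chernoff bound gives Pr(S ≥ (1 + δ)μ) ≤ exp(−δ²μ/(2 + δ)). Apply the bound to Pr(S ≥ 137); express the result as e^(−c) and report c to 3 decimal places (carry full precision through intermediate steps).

7.241

Write 137 = (1 + δ)μ, so δ = 137/95.93 − 1 = 0.4281247…
Then the exponent is δ²μ/(2 + δ) = (137 − μ)² / (μ·(2 + δ)) = 7.241424.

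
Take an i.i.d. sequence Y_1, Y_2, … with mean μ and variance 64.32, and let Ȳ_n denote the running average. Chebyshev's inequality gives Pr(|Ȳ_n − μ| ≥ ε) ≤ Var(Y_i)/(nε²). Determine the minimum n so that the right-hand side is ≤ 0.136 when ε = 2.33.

Require 64.32/(n·2.33²) ≤ 0.136, i.e. n ≥ 64.32/(0.136·2.33²) = 87.115.
The smallest integer n is 88.

88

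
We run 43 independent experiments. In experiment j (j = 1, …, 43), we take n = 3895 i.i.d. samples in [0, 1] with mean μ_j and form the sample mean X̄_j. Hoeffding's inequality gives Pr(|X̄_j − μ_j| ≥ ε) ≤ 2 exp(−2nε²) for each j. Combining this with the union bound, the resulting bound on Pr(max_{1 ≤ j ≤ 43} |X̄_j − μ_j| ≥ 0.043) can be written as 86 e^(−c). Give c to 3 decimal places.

14.404

Union bound over the 43 events: Pr(max_{1 ≤ j ≤ 43} |X̄_j − μ_j| ≥ 0.043) ≤ 43·2·exp(−2nε²) = 86 exp(−2·3895·0.043²).
So c = 2·3895·0.043² = 14.4037.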